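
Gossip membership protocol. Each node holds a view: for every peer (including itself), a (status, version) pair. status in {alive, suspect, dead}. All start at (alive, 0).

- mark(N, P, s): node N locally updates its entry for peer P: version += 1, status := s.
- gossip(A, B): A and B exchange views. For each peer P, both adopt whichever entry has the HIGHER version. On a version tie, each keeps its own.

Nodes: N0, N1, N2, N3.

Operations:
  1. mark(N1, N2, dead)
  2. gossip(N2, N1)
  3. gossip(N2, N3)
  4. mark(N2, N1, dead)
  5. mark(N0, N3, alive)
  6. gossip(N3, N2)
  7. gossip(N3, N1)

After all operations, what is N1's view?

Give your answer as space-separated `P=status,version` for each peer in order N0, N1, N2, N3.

Answer: N0=alive,0 N1=dead,1 N2=dead,1 N3=alive,0

Derivation:
Op 1: N1 marks N2=dead -> (dead,v1)
Op 2: gossip N2<->N1 -> N2.N0=(alive,v0) N2.N1=(alive,v0) N2.N2=(dead,v1) N2.N3=(alive,v0) | N1.N0=(alive,v0) N1.N1=(alive,v0) N1.N2=(dead,v1) N1.N3=(alive,v0)
Op 3: gossip N2<->N3 -> N2.N0=(alive,v0) N2.N1=(alive,v0) N2.N2=(dead,v1) N2.N3=(alive,v0) | N3.N0=(alive,v0) N3.N1=(alive,v0) N3.N2=(dead,v1) N3.N3=(alive,v0)
Op 4: N2 marks N1=dead -> (dead,v1)
Op 5: N0 marks N3=alive -> (alive,v1)
Op 6: gossip N3<->N2 -> N3.N0=(alive,v0) N3.N1=(dead,v1) N3.N2=(dead,v1) N3.N3=(alive,v0) | N2.N0=(alive,v0) N2.N1=(dead,v1) N2.N2=(dead,v1) N2.N3=(alive,v0)
Op 7: gossip N3<->N1 -> N3.N0=(alive,v0) N3.N1=(dead,v1) N3.N2=(dead,v1) N3.N3=(alive,v0) | N1.N0=(alive,v0) N1.N1=(dead,v1) N1.N2=(dead,v1) N1.N3=(alive,v0)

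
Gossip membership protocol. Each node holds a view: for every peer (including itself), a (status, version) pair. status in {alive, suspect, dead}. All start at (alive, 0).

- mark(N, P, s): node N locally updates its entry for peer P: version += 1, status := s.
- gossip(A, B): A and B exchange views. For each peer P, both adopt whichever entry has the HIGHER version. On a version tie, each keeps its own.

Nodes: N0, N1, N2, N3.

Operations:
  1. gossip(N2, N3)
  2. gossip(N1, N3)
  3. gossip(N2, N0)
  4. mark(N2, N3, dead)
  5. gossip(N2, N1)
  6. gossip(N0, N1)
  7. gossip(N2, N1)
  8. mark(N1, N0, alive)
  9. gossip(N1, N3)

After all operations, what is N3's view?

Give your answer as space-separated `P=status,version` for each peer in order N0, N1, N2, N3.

Answer: N0=alive,1 N1=alive,0 N2=alive,0 N3=dead,1

Derivation:
Op 1: gossip N2<->N3 -> N2.N0=(alive,v0) N2.N1=(alive,v0) N2.N2=(alive,v0) N2.N3=(alive,v0) | N3.N0=(alive,v0) N3.N1=(alive,v0) N3.N2=(alive,v0) N3.N3=(alive,v0)
Op 2: gossip N1<->N3 -> N1.N0=(alive,v0) N1.N1=(alive,v0) N1.N2=(alive,v0) N1.N3=(alive,v0) | N3.N0=(alive,v0) N3.N1=(alive,v0) N3.N2=(alive,v0) N3.N3=(alive,v0)
Op 3: gossip N2<->N0 -> N2.N0=(alive,v0) N2.N1=(alive,v0) N2.N2=(alive,v0) N2.N3=(alive,v0) | N0.N0=(alive,v0) N0.N1=(alive,v0) N0.N2=(alive,v0) N0.N3=(alive,v0)
Op 4: N2 marks N3=dead -> (dead,v1)
Op 5: gossip N2<->N1 -> N2.N0=(alive,v0) N2.N1=(alive,v0) N2.N2=(alive,v0) N2.N3=(dead,v1) | N1.N0=(alive,v0) N1.N1=(alive,v0) N1.N2=(alive,v0) N1.N3=(dead,v1)
Op 6: gossip N0<->N1 -> N0.N0=(alive,v0) N0.N1=(alive,v0) N0.N2=(alive,v0) N0.N3=(dead,v1) | N1.N0=(alive,v0) N1.N1=(alive,v0) N1.N2=(alive,v0) N1.N3=(dead,v1)
Op 7: gossip N2<->N1 -> N2.N0=(alive,v0) N2.N1=(alive,v0) N2.N2=(alive,v0) N2.N3=(dead,v1) | N1.N0=(alive,v0) N1.N1=(alive,v0) N1.N2=(alive,v0) N1.N3=(dead,v1)
Op 8: N1 marks N0=alive -> (alive,v1)
Op 9: gossip N1<->N3 -> N1.N0=(alive,v1) N1.N1=(alive,v0) N1.N2=(alive,v0) N1.N3=(dead,v1) | N3.N0=(alive,v1) N3.N1=(alive,v0) N3.N2=(alive,v0) N3.N3=(dead,v1)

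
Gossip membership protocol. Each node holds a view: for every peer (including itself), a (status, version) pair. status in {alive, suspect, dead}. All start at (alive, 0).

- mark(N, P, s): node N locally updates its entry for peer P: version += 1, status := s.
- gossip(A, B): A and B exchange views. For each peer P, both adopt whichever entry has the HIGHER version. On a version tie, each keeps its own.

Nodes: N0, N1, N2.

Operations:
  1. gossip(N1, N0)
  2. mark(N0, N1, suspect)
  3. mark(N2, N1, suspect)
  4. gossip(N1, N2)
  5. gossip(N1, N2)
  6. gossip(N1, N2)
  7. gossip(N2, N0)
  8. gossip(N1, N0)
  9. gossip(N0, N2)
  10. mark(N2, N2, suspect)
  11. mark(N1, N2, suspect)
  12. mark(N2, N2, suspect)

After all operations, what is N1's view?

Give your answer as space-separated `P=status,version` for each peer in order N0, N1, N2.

Answer: N0=alive,0 N1=suspect,1 N2=suspect,1

Derivation:
Op 1: gossip N1<->N0 -> N1.N0=(alive,v0) N1.N1=(alive,v0) N1.N2=(alive,v0) | N0.N0=(alive,v0) N0.N1=(alive,v0) N0.N2=(alive,v0)
Op 2: N0 marks N1=suspect -> (suspect,v1)
Op 3: N2 marks N1=suspect -> (suspect,v1)
Op 4: gossip N1<->N2 -> N1.N0=(alive,v0) N1.N1=(suspect,v1) N1.N2=(alive,v0) | N2.N0=(alive,v0) N2.N1=(suspect,v1) N2.N2=(alive,v0)
Op 5: gossip N1<->N2 -> N1.N0=(alive,v0) N1.N1=(suspect,v1) N1.N2=(alive,v0) | N2.N0=(alive,v0) N2.N1=(suspect,v1) N2.N2=(alive,v0)
Op 6: gossip N1<->N2 -> N1.N0=(alive,v0) N1.N1=(suspect,v1) N1.N2=(alive,v0) | N2.N0=(alive,v0) N2.N1=(suspect,v1) N2.N2=(alive,v0)
Op 7: gossip N2<->N0 -> N2.N0=(alive,v0) N2.N1=(suspect,v1) N2.N2=(alive,v0) | N0.N0=(alive,v0) N0.N1=(suspect,v1) N0.N2=(alive,v0)
Op 8: gossip N1<->N0 -> N1.N0=(alive,v0) N1.N1=(suspect,v1) N1.N2=(alive,v0) | N0.N0=(alive,v0) N0.N1=(suspect,v1) N0.N2=(alive,v0)
Op 9: gossip N0<->N2 -> N0.N0=(alive,v0) N0.N1=(suspect,v1) N0.N2=(alive,v0) | N2.N0=(alive,v0) N2.N1=(suspect,v1) N2.N2=(alive,v0)
Op 10: N2 marks N2=suspect -> (suspect,v1)
Op 11: N1 marks N2=suspect -> (suspect,v1)
Op 12: N2 marks N2=suspect -> (suspect,v2)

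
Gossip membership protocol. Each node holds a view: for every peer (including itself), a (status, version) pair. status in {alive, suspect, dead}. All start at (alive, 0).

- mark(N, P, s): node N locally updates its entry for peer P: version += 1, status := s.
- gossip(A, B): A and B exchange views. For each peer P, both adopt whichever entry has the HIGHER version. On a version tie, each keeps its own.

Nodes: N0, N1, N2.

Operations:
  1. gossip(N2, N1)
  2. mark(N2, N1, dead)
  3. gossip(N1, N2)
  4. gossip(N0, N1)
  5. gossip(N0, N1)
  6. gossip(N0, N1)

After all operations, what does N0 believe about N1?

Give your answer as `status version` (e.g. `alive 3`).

Op 1: gossip N2<->N1 -> N2.N0=(alive,v0) N2.N1=(alive,v0) N2.N2=(alive,v0) | N1.N0=(alive,v0) N1.N1=(alive,v0) N1.N2=(alive,v0)
Op 2: N2 marks N1=dead -> (dead,v1)
Op 3: gossip N1<->N2 -> N1.N0=(alive,v0) N1.N1=(dead,v1) N1.N2=(alive,v0) | N2.N0=(alive,v0) N2.N1=(dead,v1) N2.N2=(alive,v0)
Op 4: gossip N0<->N1 -> N0.N0=(alive,v0) N0.N1=(dead,v1) N0.N2=(alive,v0) | N1.N0=(alive,v0) N1.N1=(dead,v1) N1.N2=(alive,v0)
Op 5: gossip N0<->N1 -> N0.N0=(alive,v0) N0.N1=(dead,v1) N0.N2=(alive,v0) | N1.N0=(alive,v0) N1.N1=(dead,v1) N1.N2=(alive,v0)
Op 6: gossip N0<->N1 -> N0.N0=(alive,v0) N0.N1=(dead,v1) N0.N2=(alive,v0) | N1.N0=(alive,v0) N1.N1=(dead,v1) N1.N2=(alive,v0)

Answer: dead 1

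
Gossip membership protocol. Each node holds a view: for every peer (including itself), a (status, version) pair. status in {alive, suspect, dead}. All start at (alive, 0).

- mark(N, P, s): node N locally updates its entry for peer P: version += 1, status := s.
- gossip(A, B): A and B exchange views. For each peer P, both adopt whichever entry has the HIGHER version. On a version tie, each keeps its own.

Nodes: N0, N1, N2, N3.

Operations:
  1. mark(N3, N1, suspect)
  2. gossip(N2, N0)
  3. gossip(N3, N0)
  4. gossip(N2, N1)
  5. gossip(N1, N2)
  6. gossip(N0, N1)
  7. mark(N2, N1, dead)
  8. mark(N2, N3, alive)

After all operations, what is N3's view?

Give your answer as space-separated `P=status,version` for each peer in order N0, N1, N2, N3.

Op 1: N3 marks N1=suspect -> (suspect,v1)
Op 2: gossip N2<->N0 -> N2.N0=(alive,v0) N2.N1=(alive,v0) N2.N2=(alive,v0) N2.N3=(alive,v0) | N0.N0=(alive,v0) N0.N1=(alive,v0) N0.N2=(alive,v0) N0.N3=(alive,v0)
Op 3: gossip N3<->N0 -> N3.N0=(alive,v0) N3.N1=(suspect,v1) N3.N2=(alive,v0) N3.N3=(alive,v0) | N0.N0=(alive,v0) N0.N1=(suspect,v1) N0.N2=(alive,v0) N0.N3=(alive,v0)
Op 4: gossip N2<->N1 -> N2.N0=(alive,v0) N2.N1=(alive,v0) N2.N2=(alive,v0) N2.N3=(alive,v0) | N1.N0=(alive,v0) N1.N1=(alive,v0) N1.N2=(alive,v0) N1.N3=(alive,v0)
Op 5: gossip N1<->N2 -> N1.N0=(alive,v0) N1.N1=(alive,v0) N1.N2=(alive,v0) N1.N3=(alive,v0) | N2.N0=(alive,v0) N2.N1=(alive,v0) N2.N2=(alive,v0) N2.N3=(alive,v0)
Op 6: gossip N0<->N1 -> N0.N0=(alive,v0) N0.N1=(suspect,v1) N0.N2=(alive,v0) N0.N3=(alive,v0) | N1.N0=(alive,v0) N1.N1=(suspect,v1) N1.N2=(alive,v0) N1.N3=(alive,v0)
Op 7: N2 marks N1=dead -> (dead,v1)
Op 8: N2 marks N3=alive -> (alive,v1)

Answer: N0=alive,0 N1=suspect,1 N2=alive,0 N3=alive,0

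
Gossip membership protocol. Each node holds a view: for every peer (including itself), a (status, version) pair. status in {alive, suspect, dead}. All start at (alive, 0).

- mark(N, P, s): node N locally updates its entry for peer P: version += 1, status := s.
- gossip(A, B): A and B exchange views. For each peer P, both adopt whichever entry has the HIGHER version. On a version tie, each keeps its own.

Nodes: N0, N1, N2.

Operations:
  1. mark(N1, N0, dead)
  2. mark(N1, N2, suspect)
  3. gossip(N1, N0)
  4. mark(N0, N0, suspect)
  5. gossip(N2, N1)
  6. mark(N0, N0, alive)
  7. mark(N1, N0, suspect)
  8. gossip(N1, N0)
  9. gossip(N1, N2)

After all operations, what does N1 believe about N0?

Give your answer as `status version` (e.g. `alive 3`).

Answer: alive 3

Derivation:
Op 1: N1 marks N0=dead -> (dead,v1)
Op 2: N1 marks N2=suspect -> (suspect,v1)
Op 3: gossip N1<->N0 -> N1.N0=(dead,v1) N1.N1=(alive,v0) N1.N2=(suspect,v1) | N0.N0=(dead,v1) N0.N1=(alive,v0) N0.N2=(suspect,v1)
Op 4: N0 marks N0=suspect -> (suspect,v2)
Op 5: gossip N2<->N1 -> N2.N0=(dead,v1) N2.N1=(alive,v0) N2.N2=(suspect,v1) | N1.N0=(dead,v1) N1.N1=(alive,v0) N1.N2=(suspect,v1)
Op 6: N0 marks N0=alive -> (alive,v3)
Op 7: N1 marks N0=suspect -> (suspect,v2)
Op 8: gossip N1<->N0 -> N1.N0=(alive,v3) N1.N1=(alive,v0) N1.N2=(suspect,v1) | N0.N0=(alive,v3) N0.N1=(alive,v0) N0.N2=(suspect,v1)
Op 9: gossip N1<->N2 -> N1.N0=(alive,v3) N1.N1=(alive,v0) N1.N2=(suspect,v1) | N2.N0=(alive,v3) N2.N1=(alive,v0) N2.N2=(suspect,v1)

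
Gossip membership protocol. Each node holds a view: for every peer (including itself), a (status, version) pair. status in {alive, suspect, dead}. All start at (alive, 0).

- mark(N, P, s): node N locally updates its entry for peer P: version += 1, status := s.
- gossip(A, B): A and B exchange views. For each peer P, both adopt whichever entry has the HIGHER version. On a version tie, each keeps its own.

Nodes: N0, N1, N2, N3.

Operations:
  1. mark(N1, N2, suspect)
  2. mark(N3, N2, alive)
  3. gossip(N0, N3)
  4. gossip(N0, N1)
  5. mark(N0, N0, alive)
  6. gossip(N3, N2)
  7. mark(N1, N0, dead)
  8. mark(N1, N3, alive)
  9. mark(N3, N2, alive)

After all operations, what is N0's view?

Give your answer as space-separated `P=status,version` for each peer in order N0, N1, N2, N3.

Op 1: N1 marks N2=suspect -> (suspect,v1)
Op 2: N3 marks N2=alive -> (alive,v1)
Op 3: gossip N0<->N3 -> N0.N0=(alive,v0) N0.N1=(alive,v0) N0.N2=(alive,v1) N0.N3=(alive,v0) | N3.N0=(alive,v0) N3.N1=(alive,v0) N3.N2=(alive,v1) N3.N3=(alive,v0)
Op 4: gossip N0<->N1 -> N0.N0=(alive,v0) N0.N1=(alive,v0) N0.N2=(alive,v1) N0.N3=(alive,v0) | N1.N0=(alive,v0) N1.N1=(alive,v0) N1.N2=(suspect,v1) N1.N3=(alive,v0)
Op 5: N0 marks N0=alive -> (alive,v1)
Op 6: gossip N3<->N2 -> N3.N0=(alive,v0) N3.N1=(alive,v0) N3.N2=(alive,v1) N3.N3=(alive,v0) | N2.N0=(alive,v0) N2.N1=(alive,v0) N2.N2=(alive,v1) N2.N3=(alive,v0)
Op 7: N1 marks N0=dead -> (dead,v1)
Op 8: N1 marks N3=alive -> (alive,v1)
Op 9: N3 marks N2=alive -> (alive,v2)

Answer: N0=alive,1 N1=alive,0 N2=alive,1 N3=alive,0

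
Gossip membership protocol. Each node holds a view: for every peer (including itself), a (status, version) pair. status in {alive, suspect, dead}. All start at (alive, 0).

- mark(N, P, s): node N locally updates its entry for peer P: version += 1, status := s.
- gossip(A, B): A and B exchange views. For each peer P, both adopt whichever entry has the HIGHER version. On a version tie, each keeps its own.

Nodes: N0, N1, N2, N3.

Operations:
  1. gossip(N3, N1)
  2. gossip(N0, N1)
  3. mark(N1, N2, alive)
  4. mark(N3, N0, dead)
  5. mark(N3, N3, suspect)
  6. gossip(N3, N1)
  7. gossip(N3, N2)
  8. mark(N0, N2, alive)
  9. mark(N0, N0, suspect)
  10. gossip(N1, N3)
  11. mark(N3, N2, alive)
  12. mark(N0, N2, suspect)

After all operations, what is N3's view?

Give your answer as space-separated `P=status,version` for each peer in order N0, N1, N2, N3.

Answer: N0=dead,1 N1=alive,0 N2=alive,2 N3=suspect,1

Derivation:
Op 1: gossip N3<->N1 -> N3.N0=(alive,v0) N3.N1=(alive,v0) N3.N2=(alive,v0) N3.N3=(alive,v0) | N1.N0=(alive,v0) N1.N1=(alive,v0) N1.N2=(alive,v0) N1.N3=(alive,v0)
Op 2: gossip N0<->N1 -> N0.N0=(alive,v0) N0.N1=(alive,v0) N0.N2=(alive,v0) N0.N3=(alive,v0) | N1.N0=(alive,v0) N1.N1=(alive,v0) N1.N2=(alive,v0) N1.N3=(alive,v0)
Op 3: N1 marks N2=alive -> (alive,v1)
Op 4: N3 marks N0=dead -> (dead,v1)
Op 5: N3 marks N3=suspect -> (suspect,v1)
Op 6: gossip N3<->N1 -> N3.N0=(dead,v1) N3.N1=(alive,v0) N3.N2=(alive,v1) N3.N3=(suspect,v1) | N1.N0=(dead,v1) N1.N1=(alive,v0) N1.N2=(alive,v1) N1.N3=(suspect,v1)
Op 7: gossip N3<->N2 -> N3.N0=(dead,v1) N3.N1=(alive,v0) N3.N2=(alive,v1) N3.N3=(suspect,v1) | N2.N0=(dead,v1) N2.N1=(alive,v0) N2.N2=(alive,v1) N2.N3=(suspect,v1)
Op 8: N0 marks N2=alive -> (alive,v1)
Op 9: N0 marks N0=suspect -> (suspect,v1)
Op 10: gossip N1<->N3 -> N1.N0=(dead,v1) N1.N1=(alive,v0) N1.N2=(alive,v1) N1.N3=(suspect,v1) | N3.N0=(dead,v1) N3.N1=(alive,v0) N3.N2=(alive,v1) N3.N3=(suspect,v1)
Op 11: N3 marks N2=alive -> (alive,v2)
Op 12: N0 marks N2=suspect -> (suspect,v2)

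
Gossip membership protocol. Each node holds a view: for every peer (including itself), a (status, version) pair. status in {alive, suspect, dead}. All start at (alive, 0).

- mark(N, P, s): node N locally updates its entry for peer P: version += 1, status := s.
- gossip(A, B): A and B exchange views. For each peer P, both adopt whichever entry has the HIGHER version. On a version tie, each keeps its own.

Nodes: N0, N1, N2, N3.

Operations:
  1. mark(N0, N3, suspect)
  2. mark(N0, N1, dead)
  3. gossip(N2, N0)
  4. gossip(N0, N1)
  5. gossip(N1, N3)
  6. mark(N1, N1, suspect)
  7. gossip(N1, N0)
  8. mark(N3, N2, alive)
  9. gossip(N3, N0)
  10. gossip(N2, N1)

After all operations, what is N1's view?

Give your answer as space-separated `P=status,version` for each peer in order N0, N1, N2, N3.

Op 1: N0 marks N3=suspect -> (suspect,v1)
Op 2: N0 marks N1=dead -> (dead,v1)
Op 3: gossip N2<->N0 -> N2.N0=(alive,v0) N2.N1=(dead,v1) N2.N2=(alive,v0) N2.N3=(suspect,v1) | N0.N0=(alive,v0) N0.N1=(dead,v1) N0.N2=(alive,v0) N0.N3=(suspect,v1)
Op 4: gossip N0<->N1 -> N0.N0=(alive,v0) N0.N1=(dead,v1) N0.N2=(alive,v0) N0.N3=(suspect,v1) | N1.N0=(alive,v0) N1.N1=(dead,v1) N1.N2=(alive,v0) N1.N3=(suspect,v1)
Op 5: gossip N1<->N3 -> N1.N0=(alive,v0) N1.N1=(dead,v1) N1.N2=(alive,v0) N1.N3=(suspect,v1) | N3.N0=(alive,v0) N3.N1=(dead,v1) N3.N2=(alive,v0) N3.N3=(suspect,v1)
Op 6: N1 marks N1=suspect -> (suspect,v2)
Op 7: gossip N1<->N0 -> N1.N0=(alive,v0) N1.N1=(suspect,v2) N1.N2=(alive,v0) N1.N3=(suspect,v1) | N0.N0=(alive,v0) N0.N1=(suspect,v2) N0.N2=(alive,v0) N0.N3=(suspect,v1)
Op 8: N3 marks N2=alive -> (alive,v1)
Op 9: gossip N3<->N0 -> N3.N0=(alive,v0) N3.N1=(suspect,v2) N3.N2=(alive,v1) N3.N3=(suspect,v1) | N0.N0=(alive,v0) N0.N1=(suspect,v2) N0.N2=(alive,v1) N0.N3=(suspect,v1)
Op 10: gossip N2<->N1 -> N2.N0=(alive,v0) N2.N1=(suspect,v2) N2.N2=(alive,v0) N2.N3=(suspect,v1) | N1.N0=(alive,v0) N1.N1=(suspect,v2) N1.N2=(alive,v0) N1.N3=(suspect,v1)

Answer: N0=alive,0 N1=suspect,2 N2=alive,0 N3=suspect,1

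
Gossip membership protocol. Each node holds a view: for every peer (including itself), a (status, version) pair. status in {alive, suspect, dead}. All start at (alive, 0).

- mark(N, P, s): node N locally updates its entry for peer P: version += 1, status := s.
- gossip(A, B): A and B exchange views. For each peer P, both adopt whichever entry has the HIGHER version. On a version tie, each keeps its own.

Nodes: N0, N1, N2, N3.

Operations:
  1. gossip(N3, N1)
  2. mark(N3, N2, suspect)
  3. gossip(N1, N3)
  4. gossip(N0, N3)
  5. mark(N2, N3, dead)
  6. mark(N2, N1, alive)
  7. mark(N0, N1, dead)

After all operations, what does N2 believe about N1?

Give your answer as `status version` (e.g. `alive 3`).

Op 1: gossip N3<->N1 -> N3.N0=(alive,v0) N3.N1=(alive,v0) N3.N2=(alive,v0) N3.N3=(alive,v0) | N1.N0=(alive,v0) N1.N1=(alive,v0) N1.N2=(alive,v0) N1.N3=(alive,v0)
Op 2: N3 marks N2=suspect -> (suspect,v1)
Op 3: gossip N1<->N3 -> N1.N0=(alive,v0) N1.N1=(alive,v0) N1.N2=(suspect,v1) N1.N3=(alive,v0) | N3.N0=(alive,v0) N3.N1=(alive,v0) N3.N2=(suspect,v1) N3.N3=(alive,v0)
Op 4: gossip N0<->N3 -> N0.N0=(alive,v0) N0.N1=(alive,v0) N0.N2=(suspect,v1) N0.N3=(alive,v0) | N3.N0=(alive,v0) N3.N1=(alive,v0) N3.N2=(suspect,v1) N3.N3=(alive,v0)
Op 5: N2 marks N3=dead -> (dead,v1)
Op 6: N2 marks N1=alive -> (alive,v1)
Op 7: N0 marks N1=dead -> (dead,v1)

Answer: alive 1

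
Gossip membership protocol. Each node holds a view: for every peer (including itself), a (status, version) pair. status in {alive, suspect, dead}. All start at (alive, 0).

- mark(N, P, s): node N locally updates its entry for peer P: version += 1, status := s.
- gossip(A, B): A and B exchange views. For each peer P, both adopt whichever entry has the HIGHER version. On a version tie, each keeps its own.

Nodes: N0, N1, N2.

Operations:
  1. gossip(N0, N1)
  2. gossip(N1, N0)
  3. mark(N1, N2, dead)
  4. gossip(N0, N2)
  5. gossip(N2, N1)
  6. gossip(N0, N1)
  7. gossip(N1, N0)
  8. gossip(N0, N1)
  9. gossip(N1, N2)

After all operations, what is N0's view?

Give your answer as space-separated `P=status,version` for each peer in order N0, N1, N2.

Op 1: gossip N0<->N1 -> N0.N0=(alive,v0) N0.N1=(alive,v0) N0.N2=(alive,v0) | N1.N0=(alive,v0) N1.N1=(alive,v0) N1.N2=(alive,v0)
Op 2: gossip N1<->N0 -> N1.N0=(alive,v0) N1.N1=(alive,v0) N1.N2=(alive,v0) | N0.N0=(alive,v0) N0.N1=(alive,v0) N0.N2=(alive,v0)
Op 3: N1 marks N2=dead -> (dead,v1)
Op 4: gossip N0<->N2 -> N0.N0=(alive,v0) N0.N1=(alive,v0) N0.N2=(alive,v0) | N2.N0=(alive,v0) N2.N1=(alive,v0) N2.N2=(alive,v0)
Op 5: gossip N2<->N1 -> N2.N0=(alive,v0) N2.N1=(alive,v0) N2.N2=(dead,v1) | N1.N0=(alive,v0) N1.N1=(alive,v0) N1.N2=(dead,v1)
Op 6: gossip N0<->N1 -> N0.N0=(alive,v0) N0.N1=(alive,v0) N0.N2=(dead,v1) | N1.N0=(alive,v0) N1.N1=(alive,v0) N1.N2=(dead,v1)
Op 7: gossip N1<->N0 -> N1.N0=(alive,v0) N1.N1=(alive,v0) N1.N2=(dead,v1) | N0.N0=(alive,v0) N0.N1=(alive,v0) N0.N2=(dead,v1)
Op 8: gossip N0<->N1 -> N0.N0=(alive,v0) N0.N1=(alive,v0) N0.N2=(dead,v1) | N1.N0=(alive,v0) N1.N1=(alive,v0) N1.N2=(dead,v1)
Op 9: gossip N1<->N2 -> N1.N0=(alive,v0) N1.N1=(alive,v0) N1.N2=(dead,v1) | N2.N0=(alive,v0) N2.N1=(alive,v0) N2.N2=(dead,v1)

Answer: N0=alive,0 N1=alive,0 N2=dead,1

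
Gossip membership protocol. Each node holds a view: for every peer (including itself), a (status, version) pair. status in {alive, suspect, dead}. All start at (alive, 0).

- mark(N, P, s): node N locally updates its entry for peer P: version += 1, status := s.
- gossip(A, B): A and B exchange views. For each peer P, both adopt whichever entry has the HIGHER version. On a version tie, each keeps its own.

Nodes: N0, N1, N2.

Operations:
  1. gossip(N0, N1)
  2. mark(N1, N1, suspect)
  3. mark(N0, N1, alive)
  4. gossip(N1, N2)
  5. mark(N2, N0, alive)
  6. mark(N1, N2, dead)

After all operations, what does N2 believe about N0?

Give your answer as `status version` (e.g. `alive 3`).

Op 1: gossip N0<->N1 -> N0.N0=(alive,v0) N0.N1=(alive,v0) N0.N2=(alive,v0) | N1.N0=(alive,v0) N1.N1=(alive,v0) N1.N2=(alive,v0)
Op 2: N1 marks N1=suspect -> (suspect,v1)
Op 3: N0 marks N1=alive -> (alive,v1)
Op 4: gossip N1<->N2 -> N1.N0=(alive,v0) N1.N1=(suspect,v1) N1.N2=(alive,v0) | N2.N0=(alive,v0) N2.N1=(suspect,v1) N2.N2=(alive,v0)
Op 5: N2 marks N0=alive -> (alive,v1)
Op 6: N1 marks N2=dead -> (dead,v1)

Answer: alive 1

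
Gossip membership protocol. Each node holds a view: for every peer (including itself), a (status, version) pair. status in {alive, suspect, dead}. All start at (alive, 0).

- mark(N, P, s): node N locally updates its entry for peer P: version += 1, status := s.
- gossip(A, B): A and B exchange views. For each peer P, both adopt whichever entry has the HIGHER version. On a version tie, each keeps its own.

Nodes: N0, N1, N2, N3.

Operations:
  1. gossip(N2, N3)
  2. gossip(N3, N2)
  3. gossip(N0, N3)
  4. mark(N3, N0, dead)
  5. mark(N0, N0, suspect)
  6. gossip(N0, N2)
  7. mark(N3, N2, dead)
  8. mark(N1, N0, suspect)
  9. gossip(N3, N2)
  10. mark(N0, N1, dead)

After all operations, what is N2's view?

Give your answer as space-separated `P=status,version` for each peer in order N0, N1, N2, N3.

Answer: N0=suspect,1 N1=alive,0 N2=dead,1 N3=alive,0

Derivation:
Op 1: gossip N2<->N3 -> N2.N0=(alive,v0) N2.N1=(alive,v0) N2.N2=(alive,v0) N2.N3=(alive,v0) | N3.N0=(alive,v0) N3.N1=(alive,v0) N3.N2=(alive,v0) N3.N3=(alive,v0)
Op 2: gossip N3<->N2 -> N3.N0=(alive,v0) N3.N1=(alive,v0) N3.N2=(alive,v0) N3.N3=(alive,v0) | N2.N0=(alive,v0) N2.N1=(alive,v0) N2.N2=(alive,v0) N2.N3=(alive,v0)
Op 3: gossip N0<->N3 -> N0.N0=(alive,v0) N0.N1=(alive,v0) N0.N2=(alive,v0) N0.N3=(alive,v0) | N3.N0=(alive,v0) N3.N1=(alive,v0) N3.N2=(alive,v0) N3.N3=(alive,v0)
Op 4: N3 marks N0=dead -> (dead,v1)
Op 5: N0 marks N0=suspect -> (suspect,v1)
Op 6: gossip N0<->N2 -> N0.N0=(suspect,v1) N0.N1=(alive,v0) N0.N2=(alive,v0) N0.N3=(alive,v0) | N2.N0=(suspect,v1) N2.N1=(alive,v0) N2.N2=(alive,v0) N2.N3=(alive,v0)
Op 7: N3 marks N2=dead -> (dead,v1)
Op 8: N1 marks N0=suspect -> (suspect,v1)
Op 9: gossip N3<->N2 -> N3.N0=(dead,v1) N3.N1=(alive,v0) N3.N2=(dead,v1) N3.N3=(alive,v0) | N2.N0=(suspect,v1) N2.N1=(alive,v0) N2.N2=(dead,v1) N2.N3=(alive,v0)
Op 10: N0 marks N1=dead -> (dead,v1)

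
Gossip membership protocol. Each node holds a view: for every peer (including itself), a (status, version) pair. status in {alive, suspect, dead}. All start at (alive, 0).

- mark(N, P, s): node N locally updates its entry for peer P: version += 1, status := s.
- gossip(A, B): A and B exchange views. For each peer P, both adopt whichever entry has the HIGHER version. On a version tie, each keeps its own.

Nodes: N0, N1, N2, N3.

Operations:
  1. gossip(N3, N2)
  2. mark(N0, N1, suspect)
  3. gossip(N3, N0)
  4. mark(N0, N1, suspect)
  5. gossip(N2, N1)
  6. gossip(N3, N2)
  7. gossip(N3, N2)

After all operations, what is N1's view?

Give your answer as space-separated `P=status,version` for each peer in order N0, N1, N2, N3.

Answer: N0=alive,0 N1=alive,0 N2=alive,0 N3=alive,0

Derivation:
Op 1: gossip N3<->N2 -> N3.N0=(alive,v0) N3.N1=(alive,v0) N3.N2=(alive,v0) N3.N3=(alive,v0) | N2.N0=(alive,v0) N2.N1=(alive,v0) N2.N2=(alive,v0) N2.N3=(alive,v0)
Op 2: N0 marks N1=suspect -> (suspect,v1)
Op 3: gossip N3<->N0 -> N3.N0=(alive,v0) N3.N1=(suspect,v1) N3.N2=(alive,v0) N3.N3=(alive,v0) | N0.N0=(alive,v0) N0.N1=(suspect,v1) N0.N2=(alive,v0) N0.N3=(alive,v0)
Op 4: N0 marks N1=suspect -> (suspect,v2)
Op 5: gossip N2<->N1 -> N2.N0=(alive,v0) N2.N1=(alive,v0) N2.N2=(alive,v0) N2.N3=(alive,v0) | N1.N0=(alive,v0) N1.N1=(alive,v0) N1.N2=(alive,v0) N1.N3=(alive,v0)
Op 6: gossip N3<->N2 -> N3.N0=(alive,v0) N3.N1=(suspect,v1) N3.N2=(alive,v0) N3.N3=(alive,v0) | N2.N0=(alive,v0) N2.N1=(suspect,v1) N2.N2=(alive,v0) N2.N3=(alive,v0)
Op 7: gossip N3<->N2 -> N3.N0=(alive,v0) N3.N1=(suspect,v1) N3.N2=(alive,v0) N3.N3=(alive,v0) | N2.N0=(alive,v0) N2.N1=(suspect,v1) N2.N2=(alive,v0) N2.N3=(alive,v0)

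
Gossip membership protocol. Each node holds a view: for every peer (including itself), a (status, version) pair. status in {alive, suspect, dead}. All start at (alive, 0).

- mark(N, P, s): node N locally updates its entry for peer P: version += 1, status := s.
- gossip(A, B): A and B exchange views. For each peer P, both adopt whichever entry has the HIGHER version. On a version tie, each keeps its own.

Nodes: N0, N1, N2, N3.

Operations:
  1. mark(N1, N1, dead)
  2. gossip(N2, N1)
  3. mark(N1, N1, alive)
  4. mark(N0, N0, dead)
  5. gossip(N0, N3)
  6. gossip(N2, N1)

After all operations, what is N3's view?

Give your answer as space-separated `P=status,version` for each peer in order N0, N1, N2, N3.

Answer: N0=dead,1 N1=alive,0 N2=alive,0 N3=alive,0

Derivation:
Op 1: N1 marks N1=dead -> (dead,v1)
Op 2: gossip N2<->N1 -> N2.N0=(alive,v0) N2.N1=(dead,v1) N2.N2=(alive,v0) N2.N3=(alive,v0) | N1.N0=(alive,v0) N1.N1=(dead,v1) N1.N2=(alive,v0) N1.N3=(alive,v0)
Op 3: N1 marks N1=alive -> (alive,v2)
Op 4: N0 marks N0=dead -> (dead,v1)
Op 5: gossip N0<->N3 -> N0.N0=(dead,v1) N0.N1=(alive,v0) N0.N2=(alive,v0) N0.N3=(alive,v0) | N3.N0=(dead,v1) N3.N1=(alive,v0) N3.N2=(alive,v0) N3.N3=(alive,v0)
Op 6: gossip N2<->N1 -> N2.N0=(alive,v0) N2.N1=(alive,v2) N2.N2=(alive,v0) N2.N3=(alive,v0) | N1.N0=(alive,v0) N1.N1=(alive,v2) N1.N2=(alive,v0) N1.N3=(alive,v0)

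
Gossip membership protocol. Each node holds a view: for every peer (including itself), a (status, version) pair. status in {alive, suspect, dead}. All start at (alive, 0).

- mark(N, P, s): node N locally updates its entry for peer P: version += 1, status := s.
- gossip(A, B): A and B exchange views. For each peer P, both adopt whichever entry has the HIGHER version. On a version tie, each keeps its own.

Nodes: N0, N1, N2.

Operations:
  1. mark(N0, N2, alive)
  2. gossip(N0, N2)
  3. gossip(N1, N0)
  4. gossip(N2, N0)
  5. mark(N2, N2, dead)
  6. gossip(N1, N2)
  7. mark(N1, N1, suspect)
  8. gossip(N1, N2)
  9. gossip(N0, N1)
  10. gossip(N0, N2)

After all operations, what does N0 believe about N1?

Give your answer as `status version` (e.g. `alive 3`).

Op 1: N0 marks N2=alive -> (alive,v1)
Op 2: gossip N0<->N2 -> N0.N0=(alive,v0) N0.N1=(alive,v0) N0.N2=(alive,v1) | N2.N0=(alive,v0) N2.N1=(alive,v0) N2.N2=(alive,v1)
Op 3: gossip N1<->N0 -> N1.N0=(alive,v0) N1.N1=(alive,v0) N1.N2=(alive,v1) | N0.N0=(alive,v0) N0.N1=(alive,v0) N0.N2=(alive,v1)
Op 4: gossip N2<->N0 -> N2.N0=(alive,v0) N2.N1=(alive,v0) N2.N2=(alive,v1) | N0.N0=(alive,v0) N0.N1=(alive,v0) N0.N2=(alive,v1)
Op 5: N2 marks N2=dead -> (dead,v2)
Op 6: gossip N1<->N2 -> N1.N0=(alive,v0) N1.N1=(alive,v0) N1.N2=(dead,v2) | N2.N0=(alive,v0) N2.N1=(alive,v0) N2.N2=(dead,v2)
Op 7: N1 marks N1=suspect -> (suspect,v1)
Op 8: gossip N1<->N2 -> N1.N0=(alive,v0) N1.N1=(suspect,v1) N1.N2=(dead,v2) | N2.N0=(alive,v0) N2.N1=(suspect,v1) N2.N2=(dead,v2)
Op 9: gossip N0<->N1 -> N0.N0=(alive,v0) N0.N1=(suspect,v1) N0.N2=(dead,v2) | N1.N0=(alive,v0) N1.N1=(suspect,v1) N1.N2=(dead,v2)
Op 10: gossip N0<->N2 -> N0.N0=(alive,v0) N0.N1=(suspect,v1) N0.N2=(dead,v2) | N2.N0=(alive,v0) N2.N1=(suspect,v1) N2.N2=(dead,v2)

Answer: suspect 1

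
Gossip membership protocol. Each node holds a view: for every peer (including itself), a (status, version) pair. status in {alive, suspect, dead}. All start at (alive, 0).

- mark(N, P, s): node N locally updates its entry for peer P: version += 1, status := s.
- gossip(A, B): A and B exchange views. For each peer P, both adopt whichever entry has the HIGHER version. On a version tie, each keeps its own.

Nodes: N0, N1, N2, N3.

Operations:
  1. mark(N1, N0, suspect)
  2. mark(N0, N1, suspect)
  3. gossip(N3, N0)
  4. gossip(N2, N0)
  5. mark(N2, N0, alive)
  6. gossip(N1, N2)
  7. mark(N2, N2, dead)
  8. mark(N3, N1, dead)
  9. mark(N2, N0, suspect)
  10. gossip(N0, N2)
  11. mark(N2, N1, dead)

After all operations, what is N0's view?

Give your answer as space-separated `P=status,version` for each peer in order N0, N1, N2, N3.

Answer: N0=suspect,2 N1=suspect,1 N2=dead,1 N3=alive,0

Derivation:
Op 1: N1 marks N0=suspect -> (suspect,v1)
Op 2: N0 marks N1=suspect -> (suspect,v1)
Op 3: gossip N3<->N0 -> N3.N0=(alive,v0) N3.N1=(suspect,v1) N3.N2=(alive,v0) N3.N3=(alive,v0) | N0.N0=(alive,v0) N0.N1=(suspect,v1) N0.N2=(alive,v0) N0.N3=(alive,v0)
Op 4: gossip N2<->N0 -> N2.N0=(alive,v0) N2.N1=(suspect,v1) N2.N2=(alive,v0) N2.N3=(alive,v0) | N0.N0=(alive,v0) N0.N1=(suspect,v1) N0.N2=(alive,v0) N0.N3=(alive,v0)
Op 5: N2 marks N0=alive -> (alive,v1)
Op 6: gossip N1<->N2 -> N1.N0=(suspect,v1) N1.N1=(suspect,v1) N1.N2=(alive,v0) N1.N3=(alive,v0) | N2.N0=(alive,v1) N2.N1=(suspect,v1) N2.N2=(alive,v0) N2.N3=(alive,v0)
Op 7: N2 marks N2=dead -> (dead,v1)
Op 8: N3 marks N1=dead -> (dead,v2)
Op 9: N2 marks N0=suspect -> (suspect,v2)
Op 10: gossip N0<->N2 -> N0.N0=(suspect,v2) N0.N1=(suspect,v1) N0.N2=(dead,v1) N0.N3=(alive,v0) | N2.N0=(suspect,v2) N2.N1=(suspect,v1) N2.N2=(dead,v1) N2.N3=(alive,v0)
Op 11: N2 marks N1=dead -> (dead,v2)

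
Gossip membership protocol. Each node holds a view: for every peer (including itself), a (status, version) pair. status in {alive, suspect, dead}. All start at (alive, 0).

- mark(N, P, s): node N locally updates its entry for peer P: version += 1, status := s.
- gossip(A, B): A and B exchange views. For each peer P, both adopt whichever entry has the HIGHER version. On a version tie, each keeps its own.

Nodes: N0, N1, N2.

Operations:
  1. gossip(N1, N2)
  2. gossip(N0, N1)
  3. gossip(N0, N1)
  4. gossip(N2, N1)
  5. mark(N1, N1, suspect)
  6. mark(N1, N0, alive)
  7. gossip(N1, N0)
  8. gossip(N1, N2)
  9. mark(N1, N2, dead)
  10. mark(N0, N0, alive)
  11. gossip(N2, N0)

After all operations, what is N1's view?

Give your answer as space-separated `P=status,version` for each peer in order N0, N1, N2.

Op 1: gossip N1<->N2 -> N1.N0=(alive,v0) N1.N1=(alive,v0) N1.N2=(alive,v0) | N2.N0=(alive,v0) N2.N1=(alive,v0) N2.N2=(alive,v0)
Op 2: gossip N0<->N1 -> N0.N0=(alive,v0) N0.N1=(alive,v0) N0.N2=(alive,v0) | N1.N0=(alive,v0) N1.N1=(alive,v0) N1.N2=(alive,v0)
Op 3: gossip N0<->N1 -> N0.N0=(alive,v0) N0.N1=(alive,v0) N0.N2=(alive,v0) | N1.N0=(alive,v0) N1.N1=(alive,v0) N1.N2=(alive,v0)
Op 4: gossip N2<->N1 -> N2.N0=(alive,v0) N2.N1=(alive,v0) N2.N2=(alive,v0) | N1.N0=(alive,v0) N1.N1=(alive,v0) N1.N2=(alive,v0)
Op 5: N1 marks N1=suspect -> (suspect,v1)
Op 6: N1 marks N0=alive -> (alive,v1)
Op 7: gossip N1<->N0 -> N1.N0=(alive,v1) N1.N1=(suspect,v1) N1.N2=(alive,v0) | N0.N0=(alive,v1) N0.N1=(suspect,v1) N0.N2=(alive,v0)
Op 8: gossip N1<->N2 -> N1.N0=(alive,v1) N1.N1=(suspect,v1) N1.N2=(alive,v0) | N2.N0=(alive,v1) N2.N1=(suspect,v1) N2.N2=(alive,v0)
Op 9: N1 marks N2=dead -> (dead,v1)
Op 10: N0 marks N0=alive -> (alive,v2)
Op 11: gossip N2<->N0 -> N2.N0=(alive,v2) N2.N1=(suspect,v1) N2.N2=(alive,v0) | N0.N0=(alive,v2) N0.N1=(suspect,v1) N0.N2=(alive,v0)

Answer: N0=alive,1 N1=suspect,1 N2=dead,1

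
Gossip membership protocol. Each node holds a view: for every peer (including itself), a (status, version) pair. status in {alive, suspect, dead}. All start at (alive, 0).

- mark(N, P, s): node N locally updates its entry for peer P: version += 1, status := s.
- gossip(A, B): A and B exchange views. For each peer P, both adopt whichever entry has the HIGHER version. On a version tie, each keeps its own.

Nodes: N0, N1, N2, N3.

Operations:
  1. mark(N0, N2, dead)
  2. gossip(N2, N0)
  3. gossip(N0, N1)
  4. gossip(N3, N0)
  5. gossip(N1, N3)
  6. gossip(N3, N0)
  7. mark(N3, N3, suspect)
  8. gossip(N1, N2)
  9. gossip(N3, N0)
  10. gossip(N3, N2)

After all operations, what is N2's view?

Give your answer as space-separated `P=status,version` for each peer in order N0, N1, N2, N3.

Answer: N0=alive,0 N1=alive,0 N2=dead,1 N3=suspect,1

Derivation:
Op 1: N0 marks N2=dead -> (dead,v1)
Op 2: gossip N2<->N0 -> N2.N0=(alive,v0) N2.N1=(alive,v0) N2.N2=(dead,v1) N2.N3=(alive,v0) | N0.N0=(alive,v0) N0.N1=(alive,v0) N0.N2=(dead,v1) N0.N3=(alive,v0)
Op 3: gossip N0<->N1 -> N0.N0=(alive,v0) N0.N1=(alive,v0) N0.N2=(dead,v1) N0.N3=(alive,v0) | N1.N0=(alive,v0) N1.N1=(alive,v0) N1.N2=(dead,v1) N1.N3=(alive,v0)
Op 4: gossip N3<->N0 -> N3.N0=(alive,v0) N3.N1=(alive,v0) N3.N2=(dead,v1) N3.N3=(alive,v0) | N0.N0=(alive,v0) N0.N1=(alive,v0) N0.N2=(dead,v1) N0.N3=(alive,v0)
Op 5: gossip N1<->N3 -> N1.N0=(alive,v0) N1.N1=(alive,v0) N1.N2=(dead,v1) N1.N3=(alive,v0) | N3.N0=(alive,v0) N3.N1=(alive,v0) N3.N2=(dead,v1) N3.N3=(alive,v0)
Op 6: gossip N3<->N0 -> N3.N0=(alive,v0) N3.N1=(alive,v0) N3.N2=(dead,v1) N3.N3=(alive,v0) | N0.N0=(alive,v0) N0.N1=(alive,v0) N0.N2=(dead,v1) N0.N3=(alive,v0)
Op 7: N3 marks N3=suspect -> (suspect,v1)
Op 8: gossip N1<->N2 -> N1.N0=(alive,v0) N1.N1=(alive,v0) N1.N2=(dead,v1) N1.N3=(alive,v0) | N2.N0=(alive,v0) N2.N1=(alive,v0) N2.N2=(dead,v1) N2.N3=(alive,v0)
Op 9: gossip N3<->N0 -> N3.N0=(alive,v0) N3.N1=(alive,v0) N3.N2=(dead,v1) N3.N3=(suspect,v1) | N0.N0=(alive,v0) N0.N1=(alive,v0) N0.N2=(dead,v1) N0.N3=(suspect,v1)
Op 10: gossip N3<->N2 -> N3.N0=(alive,v0) N3.N1=(alive,v0) N3.N2=(dead,v1) N3.N3=(suspect,v1) | N2.N0=(alive,v0) N2.N1=(alive,v0) N2.N2=(dead,v1) N2.N3=(suspect,v1)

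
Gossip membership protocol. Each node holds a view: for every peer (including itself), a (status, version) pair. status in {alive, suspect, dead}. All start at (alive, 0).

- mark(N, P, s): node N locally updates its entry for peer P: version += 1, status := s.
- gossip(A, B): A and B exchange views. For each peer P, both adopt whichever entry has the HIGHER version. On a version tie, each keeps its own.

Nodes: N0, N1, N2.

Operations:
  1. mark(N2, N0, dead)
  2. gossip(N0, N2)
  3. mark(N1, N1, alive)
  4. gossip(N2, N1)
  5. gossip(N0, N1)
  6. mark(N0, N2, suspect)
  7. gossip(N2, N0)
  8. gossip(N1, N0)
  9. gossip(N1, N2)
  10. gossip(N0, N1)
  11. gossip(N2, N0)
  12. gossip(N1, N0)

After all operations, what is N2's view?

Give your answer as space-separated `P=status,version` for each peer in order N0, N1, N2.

Answer: N0=dead,1 N1=alive,1 N2=suspect,1

Derivation:
Op 1: N2 marks N0=dead -> (dead,v1)
Op 2: gossip N0<->N2 -> N0.N0=(dead,v1) N0.N1=(alive,v0) N0.N2=(alive,v0) | N2.N0=(dead,v1) N2.N1=(alive,v0) N2.N2=(alive,v0)
Op 3: N1 marks N1=alive -> (alive,v1)
Op 4: gossip N2<->N1 -> N2.N0=(dead,v1) N2.N1=(alive,v1) N2.N2=(alive,v0) | N1.N0=(dead,v1) N1.N1=(alive,v1) N1.N2=(alive,v0)
Op 5: gossip N0<->N1 -> N0.N0=(dead,v1) N0.N1=(alive,v1) N0.N2=(alive,v0) | N1.N0=(dead,v1) N1.N1=(alive,v1) N1.N2=(alive,v0)
Op 6: N0 marks N2=suspect -> (suspect,v1)
Op 7: gossip N2<->N0 -> N2.N0=(dead,v1) N2.N1=(alive,v1) N2.N2=(suspect,v1) | N0.N0=(dead,v1) N0.N1=(alive,v1) N0.N2=(suspect,v1)
Op 8: gossip N1<->N0 -> N1.N0=(dead,v1) N1.N1=(alive,v1) N1.N2=(suspect,v1) | N0.N0=(dead,v1) N0.N1=(alive,v1) N0.N2=(suspect,v1)
Op 9: gossip N1<->N2 -> N1.N0=(dead,v1) N1.N1=(alive,v1) N1.N2=(suspect,v1) | N2.N0=(dead,v1) N2.N1=(alive,v1) N2.N2=(suspect,v1)
Op 10: gossip N0<->N1 -> N0.N0=(dead,v1) N0.N1=(alive,v1) N0.N2=(suspect,v1) | N1.N0=(dead,v1) N1.N1=(alive,v1) N1.N2=(suspect,v1)
Op 11: gossip N2<->N0 -> N2.N0=(dead,v1) N2.N1=(alive,v1) N2.N2=(suspect,v1) | N0.N0=(dead,v1) N0.N1=(alive,v1) N0.N2=(suspect,v1)
Op 12: gossip N1<->N0 -> N1.N0=(dead,v1) N1.N1=(alive,v1) N1.N2=(suspect,v1) | N0.N0=(dead,v1) N0.N1=(alive,v1) N0.N2=(suspect,v1)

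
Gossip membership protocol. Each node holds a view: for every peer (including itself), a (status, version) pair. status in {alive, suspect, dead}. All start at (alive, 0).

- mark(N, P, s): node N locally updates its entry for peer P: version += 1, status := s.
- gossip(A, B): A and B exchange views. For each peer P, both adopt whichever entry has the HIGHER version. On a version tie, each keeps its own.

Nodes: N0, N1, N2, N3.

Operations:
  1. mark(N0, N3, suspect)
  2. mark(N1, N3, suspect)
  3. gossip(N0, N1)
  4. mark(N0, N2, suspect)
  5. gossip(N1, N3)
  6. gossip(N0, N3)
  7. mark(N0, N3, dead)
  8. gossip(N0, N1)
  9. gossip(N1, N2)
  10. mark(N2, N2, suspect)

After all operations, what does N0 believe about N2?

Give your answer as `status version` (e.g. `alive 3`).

Op 1: N0 marks N3=suspect -> (suspect,v1)
Op 2: N1 marks N3=suspect -> (suspect,v1)
Op 3: gossip N0<->N1 -> N0.N0=(alive,v0) N0.N1=(alive,v0) N0.N2=(alive,v0) N0.N3=(suspect,v1) | N1.N0=(alive,v0) N1.N1=(alive,v0) N1.N2=(alive,v0) N1.N3=(suspect,v1)
Op 4: N0 marks N2=suspect -> (suspect,v1)
Op 5: gossip N1<->N3 -> N1.N0=(alive,v0) N1.N1=(alive,v0) N1.N2=(alive,v0) N1.N3=(suspect,v1) | N3.N0=(alive,v0) N3.N1=(alive,v0) N3.N2=(alive,v0) N3.N3=(suspect,v1)
Op 6: gossip N0<->N3 -> N0.N0=(alive,v0) N0.N1=(alive,v0) N0.N2=(suspect,v1) N0.N3=(suspect,v1) | N3.N0=(alive,v0) N3.N1=(alive,v0) N3.N2=(suspect,v1) N3.N3=(suspect,v1)
Op 7: N0 marks N3=dead -> (dead,v2)
Op 8: gossip N0<->N1 -> N0.N0=(alive,v0) N0.N1=(alive,v0) N0.N2=(suspect,v1) N0.N3=(dead,v2) | N1.N0=(alive,v0) N1.N1=(alive,v0) N1.N2=(suspect,v1) N1.N3=(dead,v2)
Op 9: gossip N1<->N2 -> N1.N0=(alive,v0) N1.N1=(alive,v0) N1.N2=(suspect,v1) N1.N3=(dead,v2) | N2.N0=(alive,v0) N2.N1=(alive,v0) N2.N2=(suspect,v1) N2.N3=(dead,v2)
Op 10: N2 marks N2=suspect -> (suspect,v2)

Answer: suspect 1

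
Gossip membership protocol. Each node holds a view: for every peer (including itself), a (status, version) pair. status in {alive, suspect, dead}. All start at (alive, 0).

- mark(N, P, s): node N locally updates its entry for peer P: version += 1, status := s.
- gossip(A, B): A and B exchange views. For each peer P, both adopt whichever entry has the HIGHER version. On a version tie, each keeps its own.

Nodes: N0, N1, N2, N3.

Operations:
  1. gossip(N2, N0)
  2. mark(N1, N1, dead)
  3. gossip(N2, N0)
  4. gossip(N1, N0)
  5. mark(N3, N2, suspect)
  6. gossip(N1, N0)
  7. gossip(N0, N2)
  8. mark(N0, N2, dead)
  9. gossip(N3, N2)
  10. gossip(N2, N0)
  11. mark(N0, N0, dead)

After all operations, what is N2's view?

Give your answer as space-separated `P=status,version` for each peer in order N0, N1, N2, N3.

Op 1: gossip N2<->N0 -> N2.N0=(alive,v0) N2.N1=(alive,v0) N2.N2=(alive,v0) N2.N3=(alive,v0) | N0.N0=(alive,v0) N0.N1=(alive,v0) N0.N2=(alive,v0) N0.N3=(alive,v0)
Op 2: N1 marks N1=dead -> (dead,v1)
Op 3: gossip N2<->N0 -> N2.N0=(alive,v0) N2.N1=(alive,v0) N2.N2=(alive,v0) N2.N3=(alive,v0) | N0.N0=(alive,v0) N0.N1=(alive,v0) N0.N2=(alive,v0) N0.N3=(alive,v0)
Op 4: gossip N1<->N0 -> N1.N0=(alive,v0) N1.N1=(dead,v1) N1.N2=(alive,v0) N1.N3=(alive,v0) | N0.N0=(alive,v0) N0.N1=(dead,v1) N0.N2=(alive,v0) N0.N3=(alive,v0)
Op 5: N3 marks N2=suspect -> (suspect,v1)
Op 6: gossip N1<->N0 -> N1.N0=(alive,v0) N1.N1=(dead,v1) N1.N2=(alive,v0) N1.N3=(alive,v0) | N0.N0=(alive,v0) N0.N1=(dead,v1) N0.N2=(alive,v0) N0.N3=(alive,v0)
Op 7: gossip N0<->N2 -> N0.N0=(alive,v0) N0.N1=(dead,v1) N0.N2=(alive,v0) N0.N3=(alive,v0) | N2.N0=(alive,v0) N2.N1=(dead,v1) N2.N2=(alive,v0) N2.N3=(alive,v0)
Op 8: N0 marks N2=dead -> (dead,v1)
Op 9: gossip N3<->N2 -> N3.N0=(alive,v0) N3.N1=(dead,v1) N3.N2=(suspect,v1) N3.N3=(alive,v0) | N2.N0=(alive,v0) N2.N1=(dead,v1) N2.N2=(suspect,v1) N2.N3=(alive,v0)
Op 10: gossip N2<->N0 -> N2.N0=(alive,v0) N2.N1=(dead,v1) N2.N2=(suspect,v1) N2.N3=(alive,v0) | N0.N0=(alive,v0) N0.N1=(dead,v1) N0.N2=(dead,v1) N0.N3=(alive,v0)
Op 11: N0 marks N0=dead -> (dead,v1)

Answer: N0=alive,0 N1=dead,1 N2=suspect,1 N3=alive,0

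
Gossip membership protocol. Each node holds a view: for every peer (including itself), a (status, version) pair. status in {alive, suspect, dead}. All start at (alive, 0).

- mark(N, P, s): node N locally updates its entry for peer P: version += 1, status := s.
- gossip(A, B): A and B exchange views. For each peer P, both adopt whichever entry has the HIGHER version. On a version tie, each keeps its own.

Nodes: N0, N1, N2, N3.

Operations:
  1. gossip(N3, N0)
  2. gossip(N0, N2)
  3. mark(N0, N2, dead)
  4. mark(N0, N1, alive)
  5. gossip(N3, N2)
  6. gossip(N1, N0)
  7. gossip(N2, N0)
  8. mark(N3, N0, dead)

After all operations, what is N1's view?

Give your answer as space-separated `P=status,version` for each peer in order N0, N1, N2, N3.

Answer: N0=alive,0 N1=alive,1 N2=dead,1 N3=alive,0

Derivation:
Op 1: gossip N3<->N0 -> N3.N0=(alive,v0) N3.N1=(alive,v0) N3.N2=(alive,v0) N3.N3=(alive,v0) | N0.N0=(alive,v0) N0.N1=(alive,v0) N0.N2=(alive,v0) N0.N3=(alive,v0)
Op 2: gossip N0<->N2 -> N0.N0=(alive,v0) N0.N1=(alive,v0) N0.N2=(alive,v0) N0.N3=(alive,v0) | N2.N0=(alive,v0) N2.N1=(alive,v0) N2.N2=(alive,v0) N2.N3=(alive,v0)
Op 3: N0 marks N2=dead -> (dead,v1)
Op 4: N0 marks N1=alive -> (alive,v1)
Op 5: gossip N3<->N2 -> N3.N0=(alive,v0) N3.N1=(alive,v0) N3.N2=(alive,v0) N3.N3=(alive,v0) | N2.N0=(alive,v0) N2.N1=(alive,v0) N2.N2=(alive,v0) N2.N3=(alive,v0)
Op 6: gossip N1<->N0 -> N1.N0=(alive,v0) N1.N1=(alive,v1) N1.N2=(dead,v1) N1.N3=(alive,v0) | N0.N0=(alive,v0) N0.N1=(alive,v1) N0.N2=(dead,v1) N0.N3=(alive,v0)
Op 7: gossip N2<->N0 -> N2.N0=(alive,v0) N2.N1=(alive,v1) N2.N2=(dead,v1) N2.N3=(alive,v0) | N0.N0=(alive,v0) N0.N1=(alive,v1) N0.N2=(dead,v1) N0.N3=(alive,v0)
Op 8: N3 marks N0=dead -> (dead,v1)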